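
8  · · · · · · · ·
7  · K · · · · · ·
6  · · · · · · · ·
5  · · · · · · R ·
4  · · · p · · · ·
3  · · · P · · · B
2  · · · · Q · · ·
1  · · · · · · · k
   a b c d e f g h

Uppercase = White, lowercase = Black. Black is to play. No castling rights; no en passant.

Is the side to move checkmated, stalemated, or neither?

stalemate

Black to move; black king on h1.
In check: no.
King squares — g1: attacked by Rg5; g2: attacked by Qe2; h2: attacked by Qe2.
Legal moves for Black: none.
Not in check and no legal moves → stalemate.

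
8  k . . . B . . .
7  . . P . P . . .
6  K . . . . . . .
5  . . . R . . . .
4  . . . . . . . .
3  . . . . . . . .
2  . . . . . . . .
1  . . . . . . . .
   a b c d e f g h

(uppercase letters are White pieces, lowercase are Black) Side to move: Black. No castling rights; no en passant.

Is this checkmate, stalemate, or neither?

Black to move; black king on a8.
In check: no.
King squares — a7: attacked by Ka6; b7: attacked by Ka6; b8: attacked by Pc7.
Legal moves for Black: none.
Not in check and no legal moves → stalemate.

stalemate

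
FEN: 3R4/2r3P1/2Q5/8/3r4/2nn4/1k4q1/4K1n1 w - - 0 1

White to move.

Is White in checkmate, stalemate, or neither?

White to move; white king on e1.
In check: yes, from the black knight on d3.
King squares — d1: attacked by Nc3; f1: attacked by Qg2; d2: attacked by Qg2; e2: attacked by Ng1; f2: attacked by Qg2.
Legal moves for White: none.
In check with no legal moves → checkmate.

checkmate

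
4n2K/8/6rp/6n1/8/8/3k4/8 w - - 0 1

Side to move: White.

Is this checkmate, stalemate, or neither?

White to move; white king on h8.
In check: no.
King squares — g7: attacked by Rg6; h7: attacked by Ng5; g8: attacked by Rg6.
Legal moves for White: none.
Not in check and no legal moves → stalemate.

stalemate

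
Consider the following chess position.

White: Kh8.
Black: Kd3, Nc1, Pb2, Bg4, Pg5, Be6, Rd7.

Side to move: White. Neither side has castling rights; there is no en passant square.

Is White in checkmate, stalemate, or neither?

White to move; white king on h8.
In check: no.
King squares — g7: attacked by Rd7; h7: attacked by Rd7; g8: attacked by Be6.
Legal moves for White: none.
Not in check and no legal moves → stalemate.

stalemate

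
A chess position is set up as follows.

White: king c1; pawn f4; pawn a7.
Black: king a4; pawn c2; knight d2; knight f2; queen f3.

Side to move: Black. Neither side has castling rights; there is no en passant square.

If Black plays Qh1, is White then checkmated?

no

After Qh1: white king on c1; in check: yes, from the black queen on h1.
White has 3 legal replies: Kxd2, Kxc2, Kb2.
In check but a legal move exists → not checkmate.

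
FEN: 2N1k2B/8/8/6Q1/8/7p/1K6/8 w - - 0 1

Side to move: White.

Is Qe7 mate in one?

After Qe7: black king on e8; in check: yes, from the white queen on e7.
King squares — d7: attacked by Qe7; e7: attacked by Nc8; f7: attacked by Qe7; d8: attacked by Qe7; f8: attacked by Qe7.
Black has no legal moves → checkmate.

yes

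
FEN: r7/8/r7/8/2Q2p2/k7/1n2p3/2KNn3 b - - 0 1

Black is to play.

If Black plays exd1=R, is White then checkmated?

yes

After exd1=R: white king on c1; in check: yes, from the black rook on d1.
King squares — b1: attacked by Rd1; d1: attacked by Nb2; b2: attacked by Ka3; c2: attacked by Ne1; d2: attacked by Rd1.
White has no legal moves → checkmate.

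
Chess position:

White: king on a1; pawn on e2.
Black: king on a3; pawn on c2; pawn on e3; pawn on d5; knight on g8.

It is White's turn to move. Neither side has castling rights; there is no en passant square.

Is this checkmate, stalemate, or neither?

White to move; white king on a1.
In check: no.
King squares — b1: attacked by Pc2; a2: attacked by Ka3; b2: attacked by Ka3.
Legal moves for White: none.
Not in check and no legal moves → stalemate.

stalemate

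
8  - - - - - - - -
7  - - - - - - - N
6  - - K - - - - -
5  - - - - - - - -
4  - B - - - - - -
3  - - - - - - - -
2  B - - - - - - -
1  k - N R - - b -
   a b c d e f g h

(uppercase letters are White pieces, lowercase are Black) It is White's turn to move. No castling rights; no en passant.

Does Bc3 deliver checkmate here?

yes

After Bc3: black king on a1; in check: yes, from the white bishop on c3.
King squares — b1: attacked by Ba2; a2: attacked by Nc1; b2: attacked by Bc3.
Black has no legal moves → checkmate.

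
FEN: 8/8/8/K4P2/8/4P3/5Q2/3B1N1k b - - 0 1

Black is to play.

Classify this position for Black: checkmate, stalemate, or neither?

stalemate

Black to move; black king on h1.
In check: no.
King squares — g1: attacked by Qf2; g2: attacked by Qf2; h2: attacked by Nf1.
Legal moves for Black: none.
Not in check and no legal moves → stalemate.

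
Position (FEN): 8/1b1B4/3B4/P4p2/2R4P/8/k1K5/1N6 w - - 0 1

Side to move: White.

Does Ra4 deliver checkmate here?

After Ra4: black king on a2; in check: yes, from the white rook on a4.
King squares — a1: attacked by Ra4; b1: attacked by Kc2; b2: attacked by Kc2; a3: attacked by Nb1; b3: attacked by Kc2.
Black has no legal moves → checkmate.

yes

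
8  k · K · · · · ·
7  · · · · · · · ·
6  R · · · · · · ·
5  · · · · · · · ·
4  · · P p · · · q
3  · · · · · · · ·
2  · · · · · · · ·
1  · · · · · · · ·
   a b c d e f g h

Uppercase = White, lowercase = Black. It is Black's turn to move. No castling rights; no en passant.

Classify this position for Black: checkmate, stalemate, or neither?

Black to move; black king on a8.
In check: yes, from the white rook on a6.
King squares — a7: attacked by Ra6; b7: attacked by Kc8; b8: attacked by Kc8.
Legal moves for Black: none.
In check with no legal moves → checkmate.

checkmate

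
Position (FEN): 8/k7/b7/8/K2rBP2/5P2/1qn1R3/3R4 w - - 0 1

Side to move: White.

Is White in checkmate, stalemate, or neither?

neither

White to move; white king on a4.
In check: yes, from the black rook on d4.
Legal moves for White: Ka5, Rxd4.
White is in check but has 2 legal moves → neither.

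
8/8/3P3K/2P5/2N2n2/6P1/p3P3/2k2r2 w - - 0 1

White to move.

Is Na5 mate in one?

After Na5: black king on c1; in check: no.
Black is not in check, so this cannot be checkmate.

no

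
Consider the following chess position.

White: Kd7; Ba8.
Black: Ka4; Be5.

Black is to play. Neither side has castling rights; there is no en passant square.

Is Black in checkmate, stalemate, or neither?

Black to move; black king on a4.
In check: no.
Legal moves for Black: Bh8, Bb8, Bg7, Bc7, Bf6, Bd6, Bf4, Bd4, Bg3, Bc3, Bh2, Bb2, Ba1, Kb5, Ka5, Kb4, Kb3, Ka3.
Black has 18 legal moves and is not in check → neither.

neither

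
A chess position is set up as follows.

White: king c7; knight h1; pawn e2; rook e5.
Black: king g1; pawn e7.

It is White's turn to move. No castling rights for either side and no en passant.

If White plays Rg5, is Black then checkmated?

no

After Rg5: black king on g1; in check: yes, from the white rook on g5.
Black has 3 legal replies: Kh2, Kxh1, Kf1.
In check but a legal move exists → not checkmate.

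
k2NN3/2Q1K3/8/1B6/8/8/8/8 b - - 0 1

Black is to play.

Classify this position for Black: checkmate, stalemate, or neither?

Black to move; black king on a8.
In check: no.
King squares — a7: attacked by Qc7; b7: attacked by Qc7; b8: attacked by Qc7.
Legal moves for Black: none.
Not in check and no legal moves → stalemate.

stalemate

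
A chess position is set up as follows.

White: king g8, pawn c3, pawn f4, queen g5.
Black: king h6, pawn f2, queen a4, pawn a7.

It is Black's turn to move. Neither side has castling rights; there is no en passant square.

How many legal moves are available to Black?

0

Black to move; king on h6.
In check: yes, from the white queen on g5.
Legal moves: none.
Count: 0.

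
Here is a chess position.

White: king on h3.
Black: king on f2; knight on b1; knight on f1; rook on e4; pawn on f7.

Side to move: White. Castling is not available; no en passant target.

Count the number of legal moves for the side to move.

White to move; king on h3.
In check: no.
Legal moves: none.
Count: 0.

0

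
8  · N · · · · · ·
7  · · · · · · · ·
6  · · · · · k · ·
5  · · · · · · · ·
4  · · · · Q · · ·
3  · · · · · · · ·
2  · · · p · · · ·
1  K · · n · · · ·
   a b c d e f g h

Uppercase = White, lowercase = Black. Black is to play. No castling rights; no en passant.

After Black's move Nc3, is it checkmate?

After Nc3: white king on a1; in check: no.
White is not in check, so this cannot be checkmate.

no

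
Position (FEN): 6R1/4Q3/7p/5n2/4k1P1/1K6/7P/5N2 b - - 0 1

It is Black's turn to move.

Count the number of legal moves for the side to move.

6

Black to move; king on e4.
In check: yes, from the white queen on e7.
Legal moves: Kd5, Kf4, Kd4, Kf3, Kd3, Nxe7.
Count: 6.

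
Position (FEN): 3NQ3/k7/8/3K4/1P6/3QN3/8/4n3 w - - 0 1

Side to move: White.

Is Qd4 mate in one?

After Qd4: black king on a7; in check: yes, from the white queen on d4.
Black has 3 legal replies: Kb8, Ka8, Ka6.
In check but a legal move exists → not checkmate.

no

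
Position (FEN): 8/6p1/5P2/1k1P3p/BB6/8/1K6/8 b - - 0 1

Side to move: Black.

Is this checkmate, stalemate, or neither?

Black to move; black king on b5.
In check: yes, from the white bishop on a4.
King squares — a4: available; b4: available; c4: available; a5: attacked by Bb4; c5: attacked by Bb4; a6: available; b6: available; c6: attacked by Ba4.
Legal moves for Black: Kb6, Ka6, Kc4, Kxb4, Kxa4.
Black is in check but has 5 legal moves → neither.

neither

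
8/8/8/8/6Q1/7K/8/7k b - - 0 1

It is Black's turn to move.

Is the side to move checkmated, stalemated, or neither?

Black to move; black king on h1.
In check: no.
King squares — g1: attacked by Qg4; g2: attacked by Kh3; h2: attacked by Kh3.
Legal moves for Black: none.
Not in check and no legal moves → stalemate.

stalemate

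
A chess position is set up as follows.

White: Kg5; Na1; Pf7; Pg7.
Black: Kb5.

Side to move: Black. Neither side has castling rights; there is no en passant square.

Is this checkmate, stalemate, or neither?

Black to move; black king on b5.
In check: no.
Legal moves for Black: Kc6, Kb6, Ka6, Kc5, Ka5, Kc4, Kb4, Ka4.
Black has 8 legal moves and is not in check → neither.

neither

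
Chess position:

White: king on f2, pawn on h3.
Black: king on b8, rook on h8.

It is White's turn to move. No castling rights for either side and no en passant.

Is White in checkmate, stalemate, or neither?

White to move; white king on f2.
In check: no.
Legal moves for White: Kg3, Kf3, Ke3, Kg2, Ke2, Kg1, Kf1, Ke1, h4.
White has 9 legal moves and is not in check → neither.

neither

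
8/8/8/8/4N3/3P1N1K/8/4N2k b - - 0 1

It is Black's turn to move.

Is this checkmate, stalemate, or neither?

stalemate

Black to move; black king on h1.
In check: no.
King squares — g1: attacked by Nf3; g2: attacked by Ne1; h2: attacked by Nf3.
Legal moves for Black: none.
Not in check and no legal moves → stalemate.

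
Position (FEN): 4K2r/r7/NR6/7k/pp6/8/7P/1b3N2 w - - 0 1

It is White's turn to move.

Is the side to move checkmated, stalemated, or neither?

White to move; white king on e8.
In check: yes, from the black rook on h8.
King squares — d7: attacked by Ra7; e7: attacked by Ra7; f7: attacked by Ra7; d8: attacked by Rh8; f8: attacked by Rh8.
Legal moves for White: none.
In check with no legal moves → checkmate.

checkmate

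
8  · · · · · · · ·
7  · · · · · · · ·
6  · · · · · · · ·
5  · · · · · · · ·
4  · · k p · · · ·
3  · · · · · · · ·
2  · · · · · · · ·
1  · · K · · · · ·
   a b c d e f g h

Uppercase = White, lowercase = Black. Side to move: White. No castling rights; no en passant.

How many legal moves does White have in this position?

5

White to move; king on c1.
In check: no.
Legal moves: Kd2, Kc2, Kb2, Kd1, Kb1.
Count: 5.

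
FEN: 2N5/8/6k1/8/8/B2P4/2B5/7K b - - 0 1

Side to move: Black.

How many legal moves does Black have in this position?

8

Black to move; king on g6.
In check: no.
Legal moves: Kh7, Kg7, Kf7, Kh6, Kf6, Kh5, Kg5, Kf5.
Count: 8.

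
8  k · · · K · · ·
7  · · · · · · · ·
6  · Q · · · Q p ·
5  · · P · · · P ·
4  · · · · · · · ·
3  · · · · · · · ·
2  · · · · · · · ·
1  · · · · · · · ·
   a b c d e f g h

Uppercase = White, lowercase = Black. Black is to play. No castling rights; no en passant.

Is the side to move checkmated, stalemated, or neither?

Black to move; black king on a8.
In check: no.
King squares — a7: attacked by Qb6; b7: attacked by Qb6; b8: attacked by Qb6.
Legal moves for Black: none.
Not in check and no legal moves → stalemate.

stalemate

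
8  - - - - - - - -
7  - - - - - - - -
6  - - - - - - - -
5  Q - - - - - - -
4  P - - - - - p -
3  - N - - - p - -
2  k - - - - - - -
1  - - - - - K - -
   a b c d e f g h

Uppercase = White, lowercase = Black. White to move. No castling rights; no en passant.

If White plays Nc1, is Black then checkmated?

no

After Nc1: black king on a2; in check: yes, from the white knight on c1.
Black has 4 legal replies: Ka3, Kb2, Kb1, Ka1.
In check but a legal move exists → not checkmate.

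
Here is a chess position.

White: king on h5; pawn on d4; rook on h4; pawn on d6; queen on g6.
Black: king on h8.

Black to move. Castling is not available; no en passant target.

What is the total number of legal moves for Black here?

Black to move; king on h8.
In check: no.
Legal moves: none.
Count: 0.

0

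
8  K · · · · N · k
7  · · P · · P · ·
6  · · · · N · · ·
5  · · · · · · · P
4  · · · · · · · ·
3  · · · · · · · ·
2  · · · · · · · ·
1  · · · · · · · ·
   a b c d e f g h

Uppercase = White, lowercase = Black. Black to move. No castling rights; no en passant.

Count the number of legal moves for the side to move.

0

Black to move; king on h8.
In check: no.
Legal moves: none.
Count: 0.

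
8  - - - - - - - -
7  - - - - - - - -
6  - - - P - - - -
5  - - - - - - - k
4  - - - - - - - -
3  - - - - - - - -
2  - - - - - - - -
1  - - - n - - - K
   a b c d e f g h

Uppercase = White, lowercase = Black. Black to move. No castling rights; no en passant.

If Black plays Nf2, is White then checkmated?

no

After Nf2: white king on h1; in check: yes, from the black knight on f2.
White has 3 legal replies: Kh2, Kg2, Kg1.
In check but a legal move exists → not checkmate.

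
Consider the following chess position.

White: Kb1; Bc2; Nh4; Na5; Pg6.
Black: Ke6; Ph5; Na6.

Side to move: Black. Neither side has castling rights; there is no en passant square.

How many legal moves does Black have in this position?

Black to move; king on e6.
In check: no.
Legal moves: Ke7, Kd7, Kf6, Kd6, Ke5, Kd5, Nb8, Nc7, Nc5, Nb4.
Count: 10.

10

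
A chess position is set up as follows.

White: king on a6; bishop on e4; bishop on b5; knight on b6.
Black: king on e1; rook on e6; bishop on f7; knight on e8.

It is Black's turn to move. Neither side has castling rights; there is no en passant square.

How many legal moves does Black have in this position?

Black to move; king on e1.
In check: no.
Legal moves: Ng7, Nc7+, Nf6, Nd6, Bg8, Bg6, Bh5, Re7, Rh6, Rg6, Rf6, Rd6, Rc6, Rxb6+, Re5, Rxe4, Kf2, Kd2, Kd1.
Count: 19.

19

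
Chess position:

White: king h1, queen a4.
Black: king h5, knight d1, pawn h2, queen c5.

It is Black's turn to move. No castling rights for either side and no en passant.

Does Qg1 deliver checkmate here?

After Qg1: white king on h1; in check: yes, from the black queen on g1.
King squares — g1: attacked by Ph2; g2: attacked by Qg1; h2: attacked by Qg1.
White has no legal moves → checkmate.

yes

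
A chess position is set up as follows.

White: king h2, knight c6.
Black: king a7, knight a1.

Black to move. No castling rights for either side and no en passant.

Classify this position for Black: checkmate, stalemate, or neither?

Black to move; black king on a7.
In check: yes, from the white knight on c6.
Legal moves for Black: Ka8, Kb7, Kb6, Ka6.
Black is in check but has 4 legal moves → neither.

neither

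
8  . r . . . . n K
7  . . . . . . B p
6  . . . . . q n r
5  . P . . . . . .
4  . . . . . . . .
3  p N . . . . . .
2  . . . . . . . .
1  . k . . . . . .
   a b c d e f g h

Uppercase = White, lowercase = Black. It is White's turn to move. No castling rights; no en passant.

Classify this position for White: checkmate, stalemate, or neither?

White to move; white king on h8.
In check: yes, from the black knight on g6.
King squares — g7: own bishop; h7: attacked by Rh6; g8: attacked by Rb8.
Legal moves for White: none.
In check with no legal moves → checkmate.

checkmate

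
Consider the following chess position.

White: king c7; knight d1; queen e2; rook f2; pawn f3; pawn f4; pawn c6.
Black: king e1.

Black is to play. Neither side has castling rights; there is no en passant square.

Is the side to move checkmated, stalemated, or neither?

Black to move; black king on e1.
In check: yes, from the white queen on e2.
King squares — d1: attacked by Qe2; f1: attacked by Qe2; d2: attacked by Qe2; e2: attacked by Rf2; f2: attacked by Nd1.
Legal moves for Black: none.
In check with no legal moves → checkmate.

checkmate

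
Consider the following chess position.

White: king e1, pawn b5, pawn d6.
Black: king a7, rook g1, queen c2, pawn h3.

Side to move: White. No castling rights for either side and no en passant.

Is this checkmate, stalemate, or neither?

checkmate

White to move; white king on e1.
In check: yes, from the black rook on g1.
King squares — d1: attacked by Rg1; f1: attacked by Rg1; d2: attacked by Qc2; e2: attacked by Qc2; f2: attacked by Qc2.
Legal moves for White: none.
In check with no legal moves → checkmate.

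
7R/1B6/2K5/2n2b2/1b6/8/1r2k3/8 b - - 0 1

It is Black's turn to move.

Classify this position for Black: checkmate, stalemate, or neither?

neither

Black to move; black king on e2.
In check: no.
Legal moves for Black include: Bc8, Bh7, Bd7+, Bg6, Be6, Bg4, Be4+, Bh3, Bd3, Bc2, Bb1, Nd7, Nxb7, Ne6, Na6, Ne4, Na4, Nd3, ... (list truncated; more exist).
Black has legal moves and is not in check → neither.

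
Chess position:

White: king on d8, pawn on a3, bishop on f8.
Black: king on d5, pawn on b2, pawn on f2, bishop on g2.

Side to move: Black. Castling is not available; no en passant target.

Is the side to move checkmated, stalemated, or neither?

Black to move; black king on d5.
In check: no.
Legal moves for Black include: Ke6, Kc6, Ke5, Ke4, Kd4, Kc4, Be4, Bh3, Bf3, Bh1, Bf1, f1=Q, f1=R, f1=B, f1=N, b1=Q, b1=R, b1=B, ... (list truncated; more exist).
Black has legal moves and is not in check → neither.

neither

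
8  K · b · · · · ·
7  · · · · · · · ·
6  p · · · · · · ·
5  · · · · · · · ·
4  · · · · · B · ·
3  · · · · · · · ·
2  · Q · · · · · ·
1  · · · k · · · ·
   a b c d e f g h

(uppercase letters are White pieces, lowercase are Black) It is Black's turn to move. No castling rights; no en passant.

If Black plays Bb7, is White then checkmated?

After Bb7: white king on a8; in check: yes, from the black bishop on b7.
White has 4 legal replies: Kb8, Kxb7, Ka7, Qxb7.
In check but a legal move exists → not checkmate.

no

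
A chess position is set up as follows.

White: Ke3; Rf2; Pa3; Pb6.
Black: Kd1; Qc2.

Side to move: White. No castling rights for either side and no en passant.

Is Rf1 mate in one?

After Rf1: black king on d1; in check: yes, from the white rook on f1.
King squares — c1: attacked by Rf1; e1: attacked by Rf1; c2: own queen; d2: attacked by Ke3; e2: attacked by Ke3.
Black has no legal moves → checkmate.

yes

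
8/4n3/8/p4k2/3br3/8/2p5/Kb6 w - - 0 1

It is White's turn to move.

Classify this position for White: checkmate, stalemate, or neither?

White to move; white king on a1.
In check: yes, from the black bishop on d4.
King squares — b1: attacked by Pc2; a2: attacked by Bb1; b2: attacked by Bd4.
Legal moves for White: none.
In check with no legal moves → checkmate.

checkmate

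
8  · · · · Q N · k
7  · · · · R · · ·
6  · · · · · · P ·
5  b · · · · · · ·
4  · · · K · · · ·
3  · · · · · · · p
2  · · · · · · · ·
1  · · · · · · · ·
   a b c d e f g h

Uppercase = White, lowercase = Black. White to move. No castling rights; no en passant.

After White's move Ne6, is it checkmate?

After Ne6: black king on h8; in check: yes, from the white queen on e8.
King squares — g7: attacked by Ne6; h7: attacked by Pg6; g8: attacked by Qe8.
Black has no legal moves → checkmate.

yes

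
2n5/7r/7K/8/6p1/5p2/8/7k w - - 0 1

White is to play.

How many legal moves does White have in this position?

3

White to move; king on h6.
In check: yes, from the black rook on h7.
Legal moves: Kxh7, Kg6, Kg5.
Count: 3.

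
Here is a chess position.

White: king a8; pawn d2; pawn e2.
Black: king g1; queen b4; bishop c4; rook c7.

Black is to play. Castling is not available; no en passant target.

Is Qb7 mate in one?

After Qb7: white king on a8; in check: yes, from the black queen on b7.
King squares — a7: attacked by Qb7; b7: attacked by Rc7; b8: attacked by Qb7.
White has no legal moves → checkmate.

yes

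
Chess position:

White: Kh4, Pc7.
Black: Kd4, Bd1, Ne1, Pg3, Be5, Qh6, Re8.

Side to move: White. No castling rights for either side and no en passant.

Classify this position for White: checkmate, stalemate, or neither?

White to move; white king on h4.
In check: yes, from the black queen on h6.
King squares — g3: attacked by Be5; h3: attacked by Qh6; g4: attacked by Bd1; g5: attacked by Qh6; h5: attacked by Bd1.
Legal moves for White: none.
In check with no legal moves → checkmate.

checkmate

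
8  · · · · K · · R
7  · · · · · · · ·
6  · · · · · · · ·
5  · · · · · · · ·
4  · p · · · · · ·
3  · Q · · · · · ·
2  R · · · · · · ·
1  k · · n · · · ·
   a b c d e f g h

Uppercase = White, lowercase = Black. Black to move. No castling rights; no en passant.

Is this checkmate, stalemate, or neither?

checkmate

Black to move; black king on a1.
In check: yes, from the white rook on a2.
King squares — b1: attacked by Qb3; a2: attacked by Qb3; b2: attacked by Ra2.
Legal moves for Black: none.
In check with no legal moves → checkmate.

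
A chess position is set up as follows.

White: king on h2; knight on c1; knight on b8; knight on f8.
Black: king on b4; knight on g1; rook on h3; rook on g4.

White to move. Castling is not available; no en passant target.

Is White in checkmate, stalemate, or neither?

White to move; white king on h2.
In check: yes, from the black rook on h3.
King squares — g1: attacked by Rg4; h1: attacked by Rh3; g2: attacked by Rg4; g3: attacked by Rh3; h3: attacked by Ng1.
Legal moves for White: none.
In check with no legal moves → checkmate.

checkmate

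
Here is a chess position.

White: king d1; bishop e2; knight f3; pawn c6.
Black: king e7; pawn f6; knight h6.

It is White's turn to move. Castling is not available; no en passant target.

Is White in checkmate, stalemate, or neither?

neither

White to move; white king on d1.
In check: no.
Legal moves for White: Ng5, Ne5, Nh4, Nd4, Nh2, Nd2, Ng1, Ne1, Ba6, Bb5, Bc4, Bd3, Bf1, Kd2, Kc2, Ke1, Kc1, c7.
White has 18 legal moves and is not in check → neither.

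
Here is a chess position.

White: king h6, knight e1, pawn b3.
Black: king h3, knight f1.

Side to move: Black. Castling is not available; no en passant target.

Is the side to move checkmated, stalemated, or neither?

Black to move; black king on h3.
In check: no.
Legal moves for Black: Kh4, Kg4, Kg3, Kh2, Ng3, Ne3, Nh2, Nd2.
Black has 8 legal moves and is not in check → neither.

neither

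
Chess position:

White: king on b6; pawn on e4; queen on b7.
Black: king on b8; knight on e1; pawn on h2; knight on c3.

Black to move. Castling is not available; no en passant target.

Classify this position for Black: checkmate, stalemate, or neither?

checkmate

Black to move; black king on b8.
In check: yes, from the white queen on b7.
King squares — a7: attacked by Kb6; b7: attacked by Kb6; c7: attacked by Kb6; a8: attacked by Qb7; c8: attacked by Qb7.
Legal moves for Black: none.
In check with no legal moves → checkmate.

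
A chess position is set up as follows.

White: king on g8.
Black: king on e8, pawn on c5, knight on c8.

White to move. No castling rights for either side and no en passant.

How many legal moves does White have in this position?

White to move; king on g8.
In check: no.
Legal moves: Kh8, Kh7, Kg7.
Count: 3.

3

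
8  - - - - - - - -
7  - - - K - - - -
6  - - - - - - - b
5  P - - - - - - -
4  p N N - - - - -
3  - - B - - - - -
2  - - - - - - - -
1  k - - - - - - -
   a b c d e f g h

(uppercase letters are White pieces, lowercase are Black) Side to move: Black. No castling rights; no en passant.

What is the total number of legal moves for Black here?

Black to move; king on a1.
In check: yes, from the white bishop on c3.
Legal moves: Kb1.
Count: 1.

1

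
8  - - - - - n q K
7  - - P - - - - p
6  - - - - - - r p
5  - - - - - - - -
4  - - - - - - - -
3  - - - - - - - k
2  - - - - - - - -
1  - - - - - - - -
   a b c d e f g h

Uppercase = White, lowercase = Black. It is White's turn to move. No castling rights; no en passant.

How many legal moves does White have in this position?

0

White to move; king on h8.
In check: yes, from the black queen on g8.
Legal moves: none.
Count: 0.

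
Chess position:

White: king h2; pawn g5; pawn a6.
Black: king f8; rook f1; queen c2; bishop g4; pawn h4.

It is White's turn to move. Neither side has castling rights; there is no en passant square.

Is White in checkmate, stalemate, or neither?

checkmate

White to move; white king on h2.
In check: yes, from the black queen on c2.
King squares — g1: attacked by Rf1; h1: attacked by Rf1; g2: attacked by Qc2; g3: attacked by Ph4; h3: attacked by Bg4.
Legal moves for White: none.
In check with no legal moves → checkmate.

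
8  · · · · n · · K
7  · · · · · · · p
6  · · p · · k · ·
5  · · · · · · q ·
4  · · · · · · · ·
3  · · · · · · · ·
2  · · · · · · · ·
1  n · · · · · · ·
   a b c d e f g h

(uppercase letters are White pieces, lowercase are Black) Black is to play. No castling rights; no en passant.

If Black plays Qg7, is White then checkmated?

After Qg7: white king on h8; in check: yes, from the black queen on g7.
King squares — g7: attacked by Kf6; h7: attacked by Qg7; g8: attacked by Qg7.
White has no legal moves → checkmate.

yes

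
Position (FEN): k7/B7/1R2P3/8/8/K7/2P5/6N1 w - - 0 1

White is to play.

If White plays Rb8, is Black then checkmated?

no

After Rb8: black king on a8; in check: yes, from the white rook on b8.
Black has 1 legal reply: Kxa7.
In check but a legal move exists → not checkmate.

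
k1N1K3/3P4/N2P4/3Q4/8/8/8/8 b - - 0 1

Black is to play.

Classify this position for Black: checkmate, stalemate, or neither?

checkmate

Black to move; black king on a8.
In check: yes, from the white queen on d5.
King squares — a7: attacked by Nc8; b7: attacked by Qd5; b8: attacked by Na6.
Legal moves for Black: none.
In check with no legal moves → checkmate.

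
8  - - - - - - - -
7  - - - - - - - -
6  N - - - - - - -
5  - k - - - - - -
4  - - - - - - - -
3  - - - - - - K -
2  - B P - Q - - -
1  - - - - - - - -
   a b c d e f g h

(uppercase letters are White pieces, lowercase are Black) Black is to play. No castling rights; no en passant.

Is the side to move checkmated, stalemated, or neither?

Black to move; black king on b5.
In check: yes, from the white queen on e2.
Legal moves for Black: Kc6, Kb6, Ka5, Ka4.
Black is in check but has 4 legal moves → neither.

neither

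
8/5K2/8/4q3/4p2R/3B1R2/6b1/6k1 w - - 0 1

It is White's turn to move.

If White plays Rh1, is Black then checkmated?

After Rh1: black king on g1; in check: yes, from the white rook on h1.
Black has 2 legal replies: Kxh1, Bxh1.
In check but a legal move exists → not checkmate.

no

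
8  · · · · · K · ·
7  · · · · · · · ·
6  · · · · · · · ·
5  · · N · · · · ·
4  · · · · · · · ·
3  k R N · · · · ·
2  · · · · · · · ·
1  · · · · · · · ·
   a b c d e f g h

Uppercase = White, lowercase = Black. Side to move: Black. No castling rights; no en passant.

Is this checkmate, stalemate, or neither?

checkmate

Black to move; black king on a3.
In check: yes, from the white rook on b3.
King squares — a2: attacked by Nc3; b2: attacked by Rb3; b3: attacked by Nc5; a4: attacked by Nc3; b4: attacked by Rb3.
Legal moves for Black: none.
In check with no legal moves → checkmate.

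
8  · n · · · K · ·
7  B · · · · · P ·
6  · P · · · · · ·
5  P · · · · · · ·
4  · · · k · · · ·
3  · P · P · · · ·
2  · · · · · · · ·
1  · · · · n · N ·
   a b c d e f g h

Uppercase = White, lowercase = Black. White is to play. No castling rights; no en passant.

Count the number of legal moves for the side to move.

15

White to move; king on f8.
In check: no.
Legal moves: Kg8, Ke8, Kf7, Ke7, Bxb8, Nh3, Nf3+, Ne2+, g8=Q, g8=R, g8=B, g8=N, b7+, a6, b4.
Count: 15.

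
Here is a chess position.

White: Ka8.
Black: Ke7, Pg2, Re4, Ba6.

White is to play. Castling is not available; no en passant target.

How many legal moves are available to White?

White to move; king on a8.
In check: no.
Legal moves: Kb8, Ka7.
Count: 2.

2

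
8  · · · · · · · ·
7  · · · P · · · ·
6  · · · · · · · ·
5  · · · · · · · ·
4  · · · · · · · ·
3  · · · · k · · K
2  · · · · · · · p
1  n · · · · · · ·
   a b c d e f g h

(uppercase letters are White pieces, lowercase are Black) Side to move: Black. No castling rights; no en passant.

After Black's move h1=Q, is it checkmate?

After h1=Q: white king on h3; in check: yes, from the black queen on h1.
White has 2 legal replies: Kg4, Kg3.
In check but a legal move exists → not checkmate.

no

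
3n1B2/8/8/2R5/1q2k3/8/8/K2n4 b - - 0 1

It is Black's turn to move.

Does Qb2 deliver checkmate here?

After Qb2: white king on a1; in check: yes, from the black queen on b2.
King squares — b1: attacked by Qb2; a2: attacked by Qb2; b2: attacked by Nd1.
White has no legal moves → checkmate.

yes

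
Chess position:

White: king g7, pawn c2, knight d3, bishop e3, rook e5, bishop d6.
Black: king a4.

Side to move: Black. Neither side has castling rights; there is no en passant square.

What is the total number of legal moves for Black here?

Black to move; king on a4.
In check: no.
Legal moves: none.
Count: 0.

0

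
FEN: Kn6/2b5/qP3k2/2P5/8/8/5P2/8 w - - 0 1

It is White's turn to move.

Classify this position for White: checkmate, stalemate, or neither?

White to move; white king on a8.
In check: yes, from the black queen on a6.
King squares — a7: attacked by Qa6; b7: attacked by Qa6; b8: attacked by Bc7.
Legal moves for White: none.
In check with no legal moves → checkmate.

checkmate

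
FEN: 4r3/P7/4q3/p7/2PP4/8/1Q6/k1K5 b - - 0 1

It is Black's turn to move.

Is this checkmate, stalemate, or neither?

Black to move; black king on a1.
In check: yes, from the white queen on b2.
King squares — b1: attacked by Kc1; a2: attacked by Qb2; b2: attacked by Kc1.
Legal moves for Black: none.
In check with no legal moves → checkmate.

checkmate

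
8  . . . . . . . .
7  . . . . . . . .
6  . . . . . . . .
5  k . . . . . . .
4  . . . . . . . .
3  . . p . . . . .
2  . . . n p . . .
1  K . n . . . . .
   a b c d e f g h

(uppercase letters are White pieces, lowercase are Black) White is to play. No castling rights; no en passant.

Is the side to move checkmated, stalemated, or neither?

White to move; white king on a1.
In check: no.
King squares — b1: attacked by Nd2; a2: attacked by Nc1; b2: attacked by Pc3.
Legal moves for White: none.
Not in check and no legal moves → stalemate.

stalemate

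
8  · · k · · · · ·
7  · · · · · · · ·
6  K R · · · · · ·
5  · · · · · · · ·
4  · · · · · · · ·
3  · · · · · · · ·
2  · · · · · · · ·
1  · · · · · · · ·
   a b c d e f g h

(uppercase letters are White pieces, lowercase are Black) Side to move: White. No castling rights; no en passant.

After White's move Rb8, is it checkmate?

After Rb8: black king on c8; in check: yes, from the white rook on b8.
Black has 3 legal replies: Kxb8, Kd7, Kc7.
In check but a legal move exists → not checkmate.

no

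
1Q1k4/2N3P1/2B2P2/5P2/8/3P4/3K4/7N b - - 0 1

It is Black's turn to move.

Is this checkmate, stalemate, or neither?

Black to move; black king on d8.
In check: yes, from the white queen on b8.
King squares — c7: attacked by Qb8; d7: attacked by Bc6; e7: attacked by Pf6; c8: attacked by Qb8; e8: attacked by Bc6.
Legal moves for Black: none.
In check with no legal moves → checkmate.

checkmate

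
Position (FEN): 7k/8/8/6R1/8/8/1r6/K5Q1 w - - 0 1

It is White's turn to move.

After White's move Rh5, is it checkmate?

After Rh5: black king on h8; in check: yes, from the white rook on h5.
King squares — g7: attacked by Qg1; h7: attacked by Rh5; g8: attacked by Qg1.
Black has no legal moves → checkmate.

yes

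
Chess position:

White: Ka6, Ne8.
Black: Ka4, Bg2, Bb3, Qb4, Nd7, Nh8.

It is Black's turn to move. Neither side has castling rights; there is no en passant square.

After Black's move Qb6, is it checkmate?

After Qb6: white king on a6; in check: yes, from the black queen on b6.
King squares — a5: attacked by Ka4; b5: attacked by Ka4; b6: attacked by Nd7; a7: attacked by Qb6; b7: attacked by Bg2.
White has no legal moves → checkmate.

yes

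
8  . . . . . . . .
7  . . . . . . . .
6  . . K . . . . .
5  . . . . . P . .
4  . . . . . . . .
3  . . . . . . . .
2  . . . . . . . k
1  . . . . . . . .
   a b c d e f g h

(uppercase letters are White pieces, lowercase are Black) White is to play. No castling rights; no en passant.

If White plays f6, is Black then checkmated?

After f6: black king on h2; in check: no.
Black is not in check, so this cannot be checkmate.

no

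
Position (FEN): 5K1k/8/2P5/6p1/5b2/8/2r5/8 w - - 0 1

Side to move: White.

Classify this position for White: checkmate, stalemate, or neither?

White to move; white king on f8.
In check: no.
Legal moves for White: Ke8, Kf7, Ke7, c7.
White has 4 legal moves and is not in check → neither.

neither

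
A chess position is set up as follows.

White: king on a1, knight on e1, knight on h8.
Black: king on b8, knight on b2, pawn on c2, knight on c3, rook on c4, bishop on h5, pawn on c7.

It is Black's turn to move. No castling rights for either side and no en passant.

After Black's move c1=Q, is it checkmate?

After c1=Q: white king on a1; in check: yes, from the black queen on c1.
King squares — b1: attacked by Qc1; a2: attacked by Nc3; b2: attacked by Qc1.
White has no legal moves → checkmate.

yes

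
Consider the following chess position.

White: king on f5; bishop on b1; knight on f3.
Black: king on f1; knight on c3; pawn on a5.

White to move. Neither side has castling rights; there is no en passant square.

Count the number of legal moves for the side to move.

19

White to move; king on f5.
In check: no.
Legal moves: Kg6, Kf6, Ke6, Kg5, Ke5, Kg4, Kf4, Ng5, Ne5, Nh4, Nd4, Nh2+, Nd2+, Ng1, Ne1, Be4, Bd3+, Bc2, Ba2.
Count: 19.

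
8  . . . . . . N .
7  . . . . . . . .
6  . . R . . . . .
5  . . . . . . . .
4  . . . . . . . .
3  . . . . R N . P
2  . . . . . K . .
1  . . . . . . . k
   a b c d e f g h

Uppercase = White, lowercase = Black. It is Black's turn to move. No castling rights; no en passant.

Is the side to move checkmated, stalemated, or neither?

stalemate

Black to move; black king on h1.
In check: no.
King squares — g1: attacked by Kf2; g2: attacked by Kf2; h2: attacked by Nf3.
Legal moves for Black: none.
Not in check and no legal moves → stalemate.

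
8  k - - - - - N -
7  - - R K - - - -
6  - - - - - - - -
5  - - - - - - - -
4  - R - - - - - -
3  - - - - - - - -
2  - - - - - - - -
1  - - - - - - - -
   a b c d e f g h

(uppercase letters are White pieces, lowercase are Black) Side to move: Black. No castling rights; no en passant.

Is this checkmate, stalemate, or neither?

stalemate

Black to move; black king on a8.
In check: no.
King squares — a7: attacked by Rc7; b7: attacked by Rb4; b8: attacked by Rb4.
Legal moves for Black: none.
Not in check and no legal moves → stalemate.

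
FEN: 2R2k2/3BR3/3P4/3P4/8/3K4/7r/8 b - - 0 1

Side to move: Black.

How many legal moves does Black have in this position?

Black to move; king on f8.
In check: yes, from the white rook on c8.
Legal moves: none.
Count: 0.

0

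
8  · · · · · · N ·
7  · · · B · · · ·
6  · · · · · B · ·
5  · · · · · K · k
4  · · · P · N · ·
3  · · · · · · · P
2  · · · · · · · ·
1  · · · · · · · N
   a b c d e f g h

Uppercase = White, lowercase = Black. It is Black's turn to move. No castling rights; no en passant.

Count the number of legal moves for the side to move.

Black to move; king on h5.
In check: yes, from the white knight on f4.
Legal moves: none.
Count: 0.

0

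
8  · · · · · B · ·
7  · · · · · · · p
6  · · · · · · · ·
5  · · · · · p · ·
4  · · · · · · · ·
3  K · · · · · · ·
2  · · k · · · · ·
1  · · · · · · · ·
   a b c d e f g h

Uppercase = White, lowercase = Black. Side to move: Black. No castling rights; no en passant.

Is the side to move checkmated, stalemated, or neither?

neither

Black to move; black king on c2.
In check: no.
Legal moves for Black: Kd3, Kc3, Kd2, Kd1, Kc1, Kb1, h6, f4, h5.
Black has 9 legal moves and is not in check → neither.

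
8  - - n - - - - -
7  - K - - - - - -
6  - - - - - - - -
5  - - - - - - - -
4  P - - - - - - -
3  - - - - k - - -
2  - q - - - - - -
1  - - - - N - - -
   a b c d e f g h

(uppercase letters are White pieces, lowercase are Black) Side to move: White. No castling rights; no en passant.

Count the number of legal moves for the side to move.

5

White to move; king on b7.
In check: yes, from the black queen on b2.
Legal moves: Kxc8, Ka8, Kc7, Kc6, Ka6.
Count: 5.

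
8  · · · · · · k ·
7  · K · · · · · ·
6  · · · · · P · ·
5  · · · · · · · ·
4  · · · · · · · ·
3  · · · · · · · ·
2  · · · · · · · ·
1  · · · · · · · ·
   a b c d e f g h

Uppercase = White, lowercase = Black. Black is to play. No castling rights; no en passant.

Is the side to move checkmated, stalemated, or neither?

Black to move; black king on g8.
In check: no.
Legal moves for Black: Kh8, Kf8, Kh7, Kf7.
Black has 4 legal moves and is not in check → neither.

neither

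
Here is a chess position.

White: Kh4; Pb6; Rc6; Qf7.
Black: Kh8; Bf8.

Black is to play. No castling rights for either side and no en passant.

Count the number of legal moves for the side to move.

7

Black to move; king on h8.
In check: no.
Legal moves: Bg7, Be7+, Bh6, Bd6, Bc5, Bb4, Ba3.
Count: 7.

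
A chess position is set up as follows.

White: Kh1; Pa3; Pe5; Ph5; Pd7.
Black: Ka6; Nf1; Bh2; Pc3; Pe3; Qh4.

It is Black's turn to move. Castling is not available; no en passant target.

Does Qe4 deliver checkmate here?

After Qe4: white king on h1; in check: yes, from the black queen on e4.
King squares — g1: attacked by Bh2; g2: attacked by Qe4; h2: attacked by Nf1.
White has no legal moves → checkmate.

yes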